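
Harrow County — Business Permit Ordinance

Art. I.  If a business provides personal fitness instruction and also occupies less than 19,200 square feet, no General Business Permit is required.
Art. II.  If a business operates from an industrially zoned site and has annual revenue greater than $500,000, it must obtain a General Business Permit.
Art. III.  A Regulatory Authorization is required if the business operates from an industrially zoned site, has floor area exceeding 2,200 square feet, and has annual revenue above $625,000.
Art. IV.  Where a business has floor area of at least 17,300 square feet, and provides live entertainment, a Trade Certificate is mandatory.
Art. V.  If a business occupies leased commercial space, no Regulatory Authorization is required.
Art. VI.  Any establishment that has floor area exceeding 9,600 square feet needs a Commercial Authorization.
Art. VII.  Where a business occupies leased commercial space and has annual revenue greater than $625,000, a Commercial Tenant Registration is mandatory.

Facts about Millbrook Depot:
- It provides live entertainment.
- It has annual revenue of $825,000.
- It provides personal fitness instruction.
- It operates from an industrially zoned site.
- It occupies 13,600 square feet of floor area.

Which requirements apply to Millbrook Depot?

Commercial Authorization, Regulatory Authorization

Art. I. provides personal fitness instruction; floor area 13,600 square feet < 19,200 square feet → exempt from General Business Permit.
Art. II. operates from an industrially zoned site; revenue $825,000 > $500,000 → General Business Permit required.
Art. III. operates from an industrially zoned site; floor area 13,600 square feet > 2,200 square feet; revenue $825,000 > $625,000 → Regulatory Authorization required.
Art. IV. floor area 13,600 square feet < 17,300 square feet; provides live entertainment → Trade Certificate not required.
Art. V. operates from an industrially zoned site (not: occupies leased commercial space) → Regulatory Authorization exemption does not apply.
Art. VI. floor area 13,600 square feet > 9,600 square feet → Commercial Authorization required.
Art. VII. operates from an industrially zoned site (not: occupies leased commercial space); revenue $825,000 > $625,000 → Commercial Tenant Registration not required.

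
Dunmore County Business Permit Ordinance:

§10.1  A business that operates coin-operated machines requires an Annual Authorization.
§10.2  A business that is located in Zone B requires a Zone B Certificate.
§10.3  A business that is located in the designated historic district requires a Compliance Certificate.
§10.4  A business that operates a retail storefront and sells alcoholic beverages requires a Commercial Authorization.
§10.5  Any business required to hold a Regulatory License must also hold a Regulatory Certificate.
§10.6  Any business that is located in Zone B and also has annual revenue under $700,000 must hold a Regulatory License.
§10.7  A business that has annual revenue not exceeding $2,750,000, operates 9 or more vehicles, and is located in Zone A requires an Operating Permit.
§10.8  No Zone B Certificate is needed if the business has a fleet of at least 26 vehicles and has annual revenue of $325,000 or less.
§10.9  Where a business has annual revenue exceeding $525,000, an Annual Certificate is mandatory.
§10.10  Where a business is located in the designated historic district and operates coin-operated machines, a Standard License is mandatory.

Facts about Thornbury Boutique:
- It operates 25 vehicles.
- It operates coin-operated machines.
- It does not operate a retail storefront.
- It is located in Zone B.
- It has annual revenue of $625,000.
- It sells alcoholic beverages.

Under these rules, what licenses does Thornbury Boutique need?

Annual Authorization, Annual Certificate, Regulatory Certificate, Regulatory License, Zone B Certificate

§10.1 operates coin-operated machines → Annual Authorization required.
§10.2 is located in Zone B → Zone B Certificate required.
§10.3 is located in Zone B (not: is located in the designated historic district) → Compliance Certificate not required.
§10.4 does not operate a retail storefront; sells alcoholic beverages → Commercial Authorization not required.
§10.5 Regulatory License is required → Regulatory Certificate also required.
§10.6 is located in Zone B; revenue $625,000 < $700,000 → Regulatory License required.
§10.7 revenue $625,000 ≤ $2,750,000; vehicles 25 ≥ 9; is located in Zone B (not: is located in Zone A) → Operating Permit not required.
§10.8 vehicles 25 < 26; revenue $625,000 > $325,000 → Zone B Certificate exemption does not apply.
§10.9 revenue $625,000 > $525,000 → Annual Certificate required.
§10.10 is located in Zone B (not: is located in the designated historic district); operates coin-operated machines → Standard License not required.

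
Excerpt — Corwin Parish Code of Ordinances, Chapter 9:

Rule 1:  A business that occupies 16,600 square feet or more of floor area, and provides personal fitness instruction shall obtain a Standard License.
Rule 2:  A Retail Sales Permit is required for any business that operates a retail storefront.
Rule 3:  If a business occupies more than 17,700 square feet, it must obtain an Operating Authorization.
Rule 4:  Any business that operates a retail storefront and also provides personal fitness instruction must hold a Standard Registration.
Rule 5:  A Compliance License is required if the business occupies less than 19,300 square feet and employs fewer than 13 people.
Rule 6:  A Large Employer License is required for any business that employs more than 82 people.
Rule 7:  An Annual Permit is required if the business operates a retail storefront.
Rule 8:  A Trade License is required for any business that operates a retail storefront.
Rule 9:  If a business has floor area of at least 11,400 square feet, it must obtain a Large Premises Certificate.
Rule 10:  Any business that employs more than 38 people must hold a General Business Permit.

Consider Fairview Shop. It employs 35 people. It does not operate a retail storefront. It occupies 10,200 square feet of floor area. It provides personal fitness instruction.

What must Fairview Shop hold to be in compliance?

Rule 1: floor area 10,200 square feet < 16,600 square feet; provides personal fitness instruction → Standard License not required.
Rule 2: does not operate a retail storefront → Retail Sales Permit not required.
Rule 3: floor area 10,200 square feet ≤ 17,700 square feet → Operating Authorization not required.
Rule 4: does not operate a retail storefront; provides personal fitness instruction → Standard Registration not required.
Rule 5: floor area 10,200 square feet < 19,300 square feet; employees 35 ≥ 13 → Compliance License not required.
Rule 6: employees 35 ≤ 82 → Large Employer License not required.
Rule 7: does not operate a retail storefront → Annual Permit not required.
Rule 8: does not operate a retail storefront → Trade License not required.
Rule 9: floor area 10,200 square feet < 11,400 square feet → Large Premises Certificate not required.
Rule 10: employees 35 ≤ 38 → General Business Permit not required.

None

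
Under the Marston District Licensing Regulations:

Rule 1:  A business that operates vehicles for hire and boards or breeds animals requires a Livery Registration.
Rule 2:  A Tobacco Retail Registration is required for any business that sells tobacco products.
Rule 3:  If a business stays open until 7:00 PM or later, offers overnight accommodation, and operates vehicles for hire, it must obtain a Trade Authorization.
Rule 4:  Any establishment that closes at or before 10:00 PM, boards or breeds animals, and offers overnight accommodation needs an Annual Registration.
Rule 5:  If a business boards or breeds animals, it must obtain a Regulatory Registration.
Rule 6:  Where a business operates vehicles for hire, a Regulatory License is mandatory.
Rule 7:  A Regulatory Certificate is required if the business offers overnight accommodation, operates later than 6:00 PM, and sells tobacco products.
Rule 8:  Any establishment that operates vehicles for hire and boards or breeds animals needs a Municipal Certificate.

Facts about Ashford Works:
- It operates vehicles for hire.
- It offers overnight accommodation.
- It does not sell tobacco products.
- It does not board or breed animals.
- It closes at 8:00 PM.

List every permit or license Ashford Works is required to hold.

Rule 1: operates vehicles for hire; does not board or breed animals → Livery Registration not required.
Rule 2: does not sell tobacco products → Tobacco Retail Registration not required.
Rule 3: closes 8:00 PM, after 7:00 PM; offers overnight accommodation; operates vehicles for hire → Trade Authorization required.
Rule 4: closes 8:00 PM, at/before 10:00 PM; does not board or breed animals; offers overnight accommodation → Annual Registration not required.
Rule 5: does not board or breed animals → Regulatory Registration not required.
Rule 6: operates vehicles for hire → Regulatory License required.
Rule 7: offers overnight accommodation; closes 8:00 PM, after 6:00 PM; does not sell tobacco products → Regulatory Certificate not required.
Rule 8: operates vehicles for hire; does not board or breed animals → Municipal Certificate not required.

Regulatory License, Trade Authorization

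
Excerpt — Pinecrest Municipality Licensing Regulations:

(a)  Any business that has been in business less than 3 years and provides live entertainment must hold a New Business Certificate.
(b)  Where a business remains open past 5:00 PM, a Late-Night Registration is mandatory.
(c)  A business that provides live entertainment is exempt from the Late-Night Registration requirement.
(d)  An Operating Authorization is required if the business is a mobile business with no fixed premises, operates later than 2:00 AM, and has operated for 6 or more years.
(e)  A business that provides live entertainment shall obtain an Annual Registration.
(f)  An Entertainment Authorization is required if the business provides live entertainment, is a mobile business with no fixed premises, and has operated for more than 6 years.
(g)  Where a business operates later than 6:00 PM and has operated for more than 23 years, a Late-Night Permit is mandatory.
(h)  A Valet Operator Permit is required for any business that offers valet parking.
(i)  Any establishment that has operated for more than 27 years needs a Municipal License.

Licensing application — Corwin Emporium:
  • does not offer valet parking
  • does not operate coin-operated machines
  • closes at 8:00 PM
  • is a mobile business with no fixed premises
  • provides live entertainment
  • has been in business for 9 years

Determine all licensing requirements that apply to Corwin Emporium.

(a) years in business 9 ≥ 3; provides live entertainment → New Business Certificate not required.
(b) closes 8:00 PM, after 5:00 PM → Late-Night Registration required.
(c) provides live entertainment → exempt from Late-Night Registration.
(d) is a mobile business with no fixed premises; closes 8:00 PM, at/before 2:00 AM; years in business 9 ≥ 6 → Operating Authorization not required.
(e) provides live entertainment → Annual Registration required.
(f) provides live entertainment; is a mobile business with no fixed premises; years in business 9 > 6 → Entertainment Authorization required.
(g) closes 8:00 PM, after 6:00 PM; years in business 9 ≤ 23 → Late-Night Permit not required.
(h) does not offer valet parking → Valet Operator Permit not required.
(i) years in business 9 ≤ 27 → Municipal License not required.

Annual Registration, Entertainment Authorization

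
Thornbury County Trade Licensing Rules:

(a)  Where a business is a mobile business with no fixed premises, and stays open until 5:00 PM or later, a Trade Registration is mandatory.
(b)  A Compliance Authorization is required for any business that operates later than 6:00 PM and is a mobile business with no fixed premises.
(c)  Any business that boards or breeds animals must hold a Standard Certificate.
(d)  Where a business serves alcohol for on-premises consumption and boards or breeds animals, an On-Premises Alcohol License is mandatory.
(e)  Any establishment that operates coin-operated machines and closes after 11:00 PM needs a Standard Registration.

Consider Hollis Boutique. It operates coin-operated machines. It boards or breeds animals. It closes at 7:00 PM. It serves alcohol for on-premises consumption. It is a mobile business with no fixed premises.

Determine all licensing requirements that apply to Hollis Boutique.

(a) is a mobile business with no fixed premises; closes 7:00 PM, after 5:00 PM → Trade Registration required.
(b) closes 7:00 PM, after 6:00 PM; is a mobile business with no fixed premises → Compliance Authorization required.
(c) boards or breeds animals → Standard Certificate required.
(d) serves alcohol for on-premises consumption; boards or breeds animals → On-Premises Alcohol License required.
(e) operates coin-operated machines; closes 7:00 PM, at/before 11:00 PM → Standard Registration not required.

Compliance Authorization, On-Premises Alcohol License, Standard Certificate, Trade Registration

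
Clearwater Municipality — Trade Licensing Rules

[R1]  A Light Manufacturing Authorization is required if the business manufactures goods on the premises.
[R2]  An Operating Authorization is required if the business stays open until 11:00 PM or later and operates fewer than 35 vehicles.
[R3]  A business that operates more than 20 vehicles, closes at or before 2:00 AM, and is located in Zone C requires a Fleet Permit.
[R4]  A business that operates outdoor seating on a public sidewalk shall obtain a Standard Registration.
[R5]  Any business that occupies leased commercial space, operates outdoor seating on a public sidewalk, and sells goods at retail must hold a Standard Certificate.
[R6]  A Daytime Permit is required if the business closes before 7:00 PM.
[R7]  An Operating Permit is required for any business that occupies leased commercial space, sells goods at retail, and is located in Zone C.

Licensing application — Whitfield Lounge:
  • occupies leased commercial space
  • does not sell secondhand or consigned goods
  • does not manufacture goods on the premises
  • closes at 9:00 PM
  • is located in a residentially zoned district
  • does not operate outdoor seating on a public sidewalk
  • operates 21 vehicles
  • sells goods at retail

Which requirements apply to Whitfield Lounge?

[R1] does not manufacture goods on the premises → Light Manufacturing Authorization not required.
[R2] closes 9:00 PM, at/before 11:00 PM; vehicles 21 < 35 → Operating Authorization not required.
[R3] vehicles 21 > 20; closes 9:00 PM, at/before 2:00 AM; is located in a residentially zoned district (not: is located in Zone C) → Fleet Permit not required.
[R4] does not operate outdoor seating on a public sidewalk → Standard Registration not required.
[R5] occupies leased commercial space; does not operate outdoor seating on a public sidewalk; sells goods at retail → Standard Certificate not required.
[R6] closes 9:00 PM, after 7:00 PM → Daytime Permit not required.
[R7] occupies leased commercial space; sells goods at retail; is located in a residentially zoned district (not: is located in Zone C) → Operating Permit not required.

None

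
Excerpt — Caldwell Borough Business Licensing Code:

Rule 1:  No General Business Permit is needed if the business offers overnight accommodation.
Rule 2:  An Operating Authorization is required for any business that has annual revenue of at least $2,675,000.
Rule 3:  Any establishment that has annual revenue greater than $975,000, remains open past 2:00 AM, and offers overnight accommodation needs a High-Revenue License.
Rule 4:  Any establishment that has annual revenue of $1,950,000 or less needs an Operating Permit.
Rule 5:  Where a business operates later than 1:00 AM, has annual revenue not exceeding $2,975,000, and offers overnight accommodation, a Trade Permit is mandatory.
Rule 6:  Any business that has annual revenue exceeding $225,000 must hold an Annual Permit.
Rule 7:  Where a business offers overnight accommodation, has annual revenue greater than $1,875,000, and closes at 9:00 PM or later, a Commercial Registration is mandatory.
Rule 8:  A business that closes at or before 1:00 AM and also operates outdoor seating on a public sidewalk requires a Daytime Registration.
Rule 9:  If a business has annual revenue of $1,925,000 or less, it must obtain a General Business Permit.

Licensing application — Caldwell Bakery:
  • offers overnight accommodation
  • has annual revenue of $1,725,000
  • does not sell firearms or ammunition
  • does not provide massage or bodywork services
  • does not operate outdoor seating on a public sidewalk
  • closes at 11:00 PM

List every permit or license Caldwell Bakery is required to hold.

Rule 1: offers overnight accommodation → exempt from General Business Permit.
Rule 2: revenue $1,725,000 < $2,675,000 → Operating Authorization not required.
Rule 3: revenue $1,725,000 > $975,000; closes 11:00 PM, at/before 2:00 AM; offers overnight accommodation → High-Revenue License not required.
Rule 4: revenue $1,725,000 ≤ $1,950,000 → Operating Permit required.
Rule 5: closes 11:00 PM, at/before 1:00 AM; revenue $1,725,000 ≤ $2,975,000; offers overnight accommodation → Trade Permit not required.
Rule 6: revenue $1,725,000 > $225,000 → Annual Permit required.
Rule 7: offers overnight accommodation; revenue $1,725,000 ≤ $1,875,000; closes 11:00 PM, after 9:00 PM → Commercial Registration not required.
Rule 8: closes 11:00 PM, at/before 1:00 AM; does not operate outdoor seating on a public sidewalk → Daytime Registration not required.
Rule 9: revenue $1,725,000 ≤ $1,925,000 → General Business Permit required.

Annual Permit, Operating Permit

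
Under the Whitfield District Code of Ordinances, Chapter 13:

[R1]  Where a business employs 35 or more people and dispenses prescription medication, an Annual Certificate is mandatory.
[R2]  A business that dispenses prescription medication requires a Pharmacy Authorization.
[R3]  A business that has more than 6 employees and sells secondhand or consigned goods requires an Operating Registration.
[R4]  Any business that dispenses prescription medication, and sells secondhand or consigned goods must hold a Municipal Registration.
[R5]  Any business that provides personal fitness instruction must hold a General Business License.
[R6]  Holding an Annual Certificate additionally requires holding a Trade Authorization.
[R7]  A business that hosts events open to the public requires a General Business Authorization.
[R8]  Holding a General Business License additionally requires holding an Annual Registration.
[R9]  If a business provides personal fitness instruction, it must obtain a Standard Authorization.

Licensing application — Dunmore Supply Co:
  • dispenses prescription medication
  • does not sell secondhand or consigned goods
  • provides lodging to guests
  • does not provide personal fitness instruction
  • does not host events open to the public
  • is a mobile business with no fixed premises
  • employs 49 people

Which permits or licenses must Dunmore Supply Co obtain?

Annual Certificate, Pharmacy Authorization, Trade Authorization

[R1] employees 49 ≥ 35; dispenses prescription medication → Annual Certificate required.
[R2] dispenses prescription medication → Pharmacy Authorization required.
[R3] employees 49 > 6; does not sell secondhand or consigned goods → Operating Registration not required.
[R4] dispenses prescription medication; does not sell secondhand or consigned goods → Municipal Registration not required.
[R5] does not provide personal fitness instruction → General Business License not required.
[R6] Annual Certificate is required → Trade Authorization also required.
[R7] does not host events open to the public → General Business Authorization not required.
[R8] General Business License is not required → no effect.
[R9] does not provide personal fitness instruction → Standard Authorization not required.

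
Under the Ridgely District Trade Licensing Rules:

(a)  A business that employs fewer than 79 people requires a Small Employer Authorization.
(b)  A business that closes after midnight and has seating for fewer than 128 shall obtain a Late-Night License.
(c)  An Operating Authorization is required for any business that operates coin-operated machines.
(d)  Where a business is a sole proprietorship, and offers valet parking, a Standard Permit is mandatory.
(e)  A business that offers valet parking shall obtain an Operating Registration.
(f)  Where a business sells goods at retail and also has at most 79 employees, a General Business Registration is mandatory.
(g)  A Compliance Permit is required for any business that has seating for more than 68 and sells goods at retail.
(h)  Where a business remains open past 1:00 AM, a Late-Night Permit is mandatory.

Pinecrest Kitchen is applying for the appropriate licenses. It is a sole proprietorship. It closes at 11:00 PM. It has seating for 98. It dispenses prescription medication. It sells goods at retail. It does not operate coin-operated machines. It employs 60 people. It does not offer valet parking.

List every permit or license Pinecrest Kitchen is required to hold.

(a) employees 60 < 79 → Small Employer Authorization required.
(b) closes 11:00 PM, at/before midnight; seating 98 < 128 → Late-Night License not required.
(c) does not operate coin-operated machines → Operating Authorization not required.
(d) is a sole proprietorship; does not offer valet parking → Standard Permit not required.
(e) does not offer valet parking → Operating Registration not required.
(f) sells goods at retail; employees 60 ≤ 79 → General Business Registration required.
(g) seating 98 > 68; sells goods at retail → Compliance Permit required.
(h) closes 11:00 PM, at/before 1:00 AM → Late-Night Permit not required.

Compliance Permit, General Business Registration, Small Employer Authorization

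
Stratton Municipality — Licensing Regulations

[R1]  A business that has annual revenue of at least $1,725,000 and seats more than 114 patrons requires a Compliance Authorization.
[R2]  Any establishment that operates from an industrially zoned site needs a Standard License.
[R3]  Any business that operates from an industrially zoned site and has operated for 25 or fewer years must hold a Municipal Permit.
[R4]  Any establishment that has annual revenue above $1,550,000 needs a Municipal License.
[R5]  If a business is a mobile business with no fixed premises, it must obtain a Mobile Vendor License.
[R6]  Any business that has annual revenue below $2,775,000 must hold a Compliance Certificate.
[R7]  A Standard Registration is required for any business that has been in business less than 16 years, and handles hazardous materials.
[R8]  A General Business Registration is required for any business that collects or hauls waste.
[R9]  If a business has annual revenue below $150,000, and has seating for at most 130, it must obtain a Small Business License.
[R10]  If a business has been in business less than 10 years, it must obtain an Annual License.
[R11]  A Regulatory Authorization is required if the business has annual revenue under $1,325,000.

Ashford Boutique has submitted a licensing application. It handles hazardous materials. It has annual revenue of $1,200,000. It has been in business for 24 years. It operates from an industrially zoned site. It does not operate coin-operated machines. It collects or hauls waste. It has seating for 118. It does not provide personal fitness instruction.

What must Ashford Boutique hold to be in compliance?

Compliance Certificate, General Business Registration, Municipal Permit, Regulatory Authorization, Standard License

[R1] revenue $1,200,000 < $1,725,000; seating 118 > 114 → Compliance Authorization not required.
[R2] operates from an industrially zoned site → Standard License required.
[R3] operates from an industrially zoned site; years in business 24 ≤ 25 → Municipal Permit required.
[R4] revenue $1,200,000 ≤ $1,550,000 → Municipal License not required.
[R5] operates from an industrially zoned site (not: is a mobile business with no fixed premises) → Mobile Vendor License not required.
[R6] revenue $1,200,000 < $2,775,000 → Compliance Certificate required.
[R7] years in business 24 ≥ 16; handles hazardous materials → Standard Registration not required.
[R8] collects or hauls waste → General Business Registration required.
[R9] revenue $1,200,000 ≥ $150,000; seating 118 ≤ 130 → Small Business License not required.
[R10] years in business 24 ≥ 10 → Annual License not required.
[R11] revenue $1,200,000 < $1,325,000 → Regulatory Authorization required.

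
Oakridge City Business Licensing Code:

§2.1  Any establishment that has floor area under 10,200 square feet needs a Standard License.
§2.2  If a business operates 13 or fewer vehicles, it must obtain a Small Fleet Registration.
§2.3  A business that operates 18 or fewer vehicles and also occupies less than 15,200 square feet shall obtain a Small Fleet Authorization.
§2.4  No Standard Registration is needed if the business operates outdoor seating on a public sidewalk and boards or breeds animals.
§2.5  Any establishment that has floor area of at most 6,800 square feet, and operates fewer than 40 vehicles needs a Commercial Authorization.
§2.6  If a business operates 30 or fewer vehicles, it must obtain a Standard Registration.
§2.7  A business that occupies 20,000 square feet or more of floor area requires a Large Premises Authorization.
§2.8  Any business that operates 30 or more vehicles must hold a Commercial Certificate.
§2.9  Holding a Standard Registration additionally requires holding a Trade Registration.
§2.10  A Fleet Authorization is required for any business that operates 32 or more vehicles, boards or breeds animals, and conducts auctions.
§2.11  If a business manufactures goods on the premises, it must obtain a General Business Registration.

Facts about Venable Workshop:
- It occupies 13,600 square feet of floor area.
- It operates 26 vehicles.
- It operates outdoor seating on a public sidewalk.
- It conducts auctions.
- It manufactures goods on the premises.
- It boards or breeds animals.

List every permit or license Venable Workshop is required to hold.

General Business Registration

§2.1 floor area 13,600 square feet ≥ 10,200 square feet → Standard License not required.
§2.2 vehicles 26 > 13 → Small Fleet Registration not required.
§2.3 vehicles 26 > 18; floor area 13,600 square feet < 15,200 square feet → Small Fleet Authorization not required.
§2.4 operates outdoor seating on a public sidewalk; boards or breeds animals → exempt from Standard Registration.
§2.5 floor area 13,600 square feet > 6,800 square feet; vehicles 26 < 40 → Commercial Authorization not required.
§2.6 vehicles 26 ≤ 30 → Standard Registration required.
§2.7 floor area 13,600 square feet < 20,000 square feet → Large Premises Authorization not required.
§2.8 vehicles 26 < 30 → Commercial Certificate not required.
§2.9 Standard Registration is not required → no effect.
§2.10 vehicles 26 < 32; boards or breeds animals; conducts auctions → Fleet Authorization not required.
§2.11 manufactures goods on the premises → General Business Registration required.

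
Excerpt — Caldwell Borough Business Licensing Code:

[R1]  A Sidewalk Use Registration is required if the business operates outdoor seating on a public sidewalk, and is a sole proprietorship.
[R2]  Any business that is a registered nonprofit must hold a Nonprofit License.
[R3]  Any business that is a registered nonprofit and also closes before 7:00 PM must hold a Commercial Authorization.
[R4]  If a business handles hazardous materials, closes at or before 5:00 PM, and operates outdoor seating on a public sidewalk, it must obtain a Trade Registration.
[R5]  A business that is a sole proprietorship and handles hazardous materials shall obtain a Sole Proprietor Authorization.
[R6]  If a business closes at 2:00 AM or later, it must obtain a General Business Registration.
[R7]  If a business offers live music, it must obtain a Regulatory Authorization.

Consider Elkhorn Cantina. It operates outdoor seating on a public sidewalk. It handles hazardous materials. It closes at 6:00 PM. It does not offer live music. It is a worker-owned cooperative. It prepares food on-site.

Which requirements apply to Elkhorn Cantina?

[R1] operates outdoor seating on a public sidewalk; is a worker-owned cooperative (not: is a sole proprietorship) → Sidewalk Use Registration not required.
[R2] is a worker-owned cooperative (not: is a registered nonprofit) → Nonprofit License not required.
[R3] is a worker-owned cooperative (not: is a registered nonprofit); closes 6:00 PM, at/before 7:00 PM → Commercial Authorization not required.
[R4] handles hazardous materials; closes 6:00 PM, after 5:00 PM; operates outdoor seating on a public sidewalk → Trade Registration not required.
[R5] is a worker-owned cooperative (not: is a sole proprietorship); handles hazardous materials → Sole Proprietor Authorization not required.
[R6] closes 6:00 PM, at/before 2:00 AM → General Business Registration not required.
[R7] does not offer live music → Regulatory Authorization not required.

None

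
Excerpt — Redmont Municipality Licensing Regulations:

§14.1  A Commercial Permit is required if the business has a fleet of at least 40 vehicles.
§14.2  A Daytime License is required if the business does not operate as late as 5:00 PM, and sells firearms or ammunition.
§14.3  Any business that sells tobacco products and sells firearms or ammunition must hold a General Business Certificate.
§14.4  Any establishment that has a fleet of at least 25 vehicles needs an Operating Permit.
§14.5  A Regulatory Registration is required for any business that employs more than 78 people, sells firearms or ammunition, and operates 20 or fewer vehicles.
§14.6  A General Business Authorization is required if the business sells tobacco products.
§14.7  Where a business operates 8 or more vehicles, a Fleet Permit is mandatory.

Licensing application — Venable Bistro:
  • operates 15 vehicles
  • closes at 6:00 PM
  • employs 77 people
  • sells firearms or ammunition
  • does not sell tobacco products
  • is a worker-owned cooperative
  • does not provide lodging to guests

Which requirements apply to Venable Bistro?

Fleet Permit

§14.1 vehicles 15 < 40 → Commercial Permit not required.
§14.2 closes 6:00 PM, after 5:00 PM; sells firearms or ammunition → Daytime License not required.
§14.3 does not sell tobacco products; sells firearms or ammunition → General Business Certificate not required.
§14.4 vehicles 15 < 25 → Operating Permit not required.
§14.5 employees 77 ≤ 78; sells firearms or ammunition; vehicles 15 ≤ 20 → Regulatory Registration not required.
§14.6 does not sell tobacco products → General Business Authorization not required.
§14.7 vehicles 15 ≥ 8 → Fleet Permit required.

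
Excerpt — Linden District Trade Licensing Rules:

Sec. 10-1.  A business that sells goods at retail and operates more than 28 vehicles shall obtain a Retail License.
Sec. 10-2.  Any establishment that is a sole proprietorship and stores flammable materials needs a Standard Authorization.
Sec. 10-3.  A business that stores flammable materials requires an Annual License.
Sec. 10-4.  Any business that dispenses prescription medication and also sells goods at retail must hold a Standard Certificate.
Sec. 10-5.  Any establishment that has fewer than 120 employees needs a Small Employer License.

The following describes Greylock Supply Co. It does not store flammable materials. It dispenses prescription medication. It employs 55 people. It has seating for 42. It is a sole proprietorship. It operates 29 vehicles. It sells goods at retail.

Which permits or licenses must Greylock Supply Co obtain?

Retail License, Small Employer License, Standard Certificate

Sec. 10-1. sells goods at retail; vehicles 29 > 28 → Retail License required.
Sec. 10-2. is a sole proprietorship; does not store flammable materials → Standard Authorization not required.
Sec. 10-3. does not store flammable materials → Annual License not required.
Sec. 10-4. dispenses prescription medication; sells goods at retail → Standard Certificate required.
Sec. 10-5. employees 55 < 120 → Small Employer License required.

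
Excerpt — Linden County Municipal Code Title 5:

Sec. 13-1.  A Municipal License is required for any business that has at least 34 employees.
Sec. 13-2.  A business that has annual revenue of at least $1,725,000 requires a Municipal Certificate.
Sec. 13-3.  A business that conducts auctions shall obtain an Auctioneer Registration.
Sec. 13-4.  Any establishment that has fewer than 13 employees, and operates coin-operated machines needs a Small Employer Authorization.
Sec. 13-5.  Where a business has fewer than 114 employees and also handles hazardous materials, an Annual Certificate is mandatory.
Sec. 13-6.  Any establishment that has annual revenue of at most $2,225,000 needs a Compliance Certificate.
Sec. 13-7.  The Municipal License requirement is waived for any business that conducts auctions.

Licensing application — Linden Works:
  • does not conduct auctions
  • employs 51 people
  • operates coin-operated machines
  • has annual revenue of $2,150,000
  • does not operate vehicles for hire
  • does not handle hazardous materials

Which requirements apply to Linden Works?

Sec. 13-1. employees 51 ≥ 34 → Municipal License required.
Sec. 13-2. revenue $2,150,000 ≥ $1,725,000 → Municipal Certificate required.
Sec. 13-3. does not conduct auctions → Auctioneer Registration not required.
Sec. 13-4. employees 51 ≥ 13; operates coin-operated machines → Small Employer Authorization not required.
Sec. 13-5. employees 51 < 114; does not handle hazardous materials → Annual Certificate not required.
Sec. 13-6. revenue $2,150,000 ≤ $2,225,000 → Compliance Certificate required.
Sec. 13-7. does not conduct auctions → Municipal License exemption does not apply.

Compliance Certificate, Municipal Certificate, Municipal License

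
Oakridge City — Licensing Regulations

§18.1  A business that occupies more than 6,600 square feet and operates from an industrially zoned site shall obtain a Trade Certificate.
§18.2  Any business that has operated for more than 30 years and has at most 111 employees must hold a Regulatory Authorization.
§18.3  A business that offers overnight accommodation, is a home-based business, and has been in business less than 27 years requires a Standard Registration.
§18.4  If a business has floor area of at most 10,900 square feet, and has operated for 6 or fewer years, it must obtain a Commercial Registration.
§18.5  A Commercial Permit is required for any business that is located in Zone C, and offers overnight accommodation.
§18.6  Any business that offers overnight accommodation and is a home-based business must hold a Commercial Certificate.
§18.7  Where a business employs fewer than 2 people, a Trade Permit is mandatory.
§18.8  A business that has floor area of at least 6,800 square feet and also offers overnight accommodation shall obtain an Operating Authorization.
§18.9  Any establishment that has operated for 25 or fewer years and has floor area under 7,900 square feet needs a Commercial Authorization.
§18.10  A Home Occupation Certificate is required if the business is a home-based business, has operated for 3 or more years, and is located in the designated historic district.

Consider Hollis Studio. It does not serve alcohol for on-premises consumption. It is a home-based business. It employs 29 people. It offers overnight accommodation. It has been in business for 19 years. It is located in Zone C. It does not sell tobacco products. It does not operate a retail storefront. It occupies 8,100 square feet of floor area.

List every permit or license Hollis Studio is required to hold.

Commercial Certificate, Commercial Permit, Operating Authorization, Standard Registration

§18.1 floor area 8,100 square feet > 6,600 square feet; is a home-based business (not: operates from an industrially zoned site) → Trade Certificate not required.
§18.2 years in business 19 ≤ 30; employees 29 ≤ 111 → Regulatory Authorization not required.
§18.3 offers overnight accommodation; is a home-based business; years in business 19 < 27 → Standard Registration required.
§18.4 floor area 8,100 square feet ≤ 10,900 square feet; years in business 19 > 6 → Commercial Registration not required.
§18.5 is located in Zone C; offers overnight accommodation → Commercial Permit required.
§18.6 offers overnight accommodation; is a home-based business → Commercial Certificate required.
§18.7 employees 29 ≥ 2 → Trade Permit not required.
§18.8 floor area 8,100 square feet ≥ 6,800 square feet; offers overnight accommodation → Operating Authorization required.
§18.9 years in business 19 ≤ 25; floor area 8,100 square feet ≥ 7,900 square feet → Commercial Authorization not required.
§18.10 is a home-based business; years in business 19 ≥ 3; is located in Zone C (not: is located in the designated historic district) → Home Occupation Certificate not required.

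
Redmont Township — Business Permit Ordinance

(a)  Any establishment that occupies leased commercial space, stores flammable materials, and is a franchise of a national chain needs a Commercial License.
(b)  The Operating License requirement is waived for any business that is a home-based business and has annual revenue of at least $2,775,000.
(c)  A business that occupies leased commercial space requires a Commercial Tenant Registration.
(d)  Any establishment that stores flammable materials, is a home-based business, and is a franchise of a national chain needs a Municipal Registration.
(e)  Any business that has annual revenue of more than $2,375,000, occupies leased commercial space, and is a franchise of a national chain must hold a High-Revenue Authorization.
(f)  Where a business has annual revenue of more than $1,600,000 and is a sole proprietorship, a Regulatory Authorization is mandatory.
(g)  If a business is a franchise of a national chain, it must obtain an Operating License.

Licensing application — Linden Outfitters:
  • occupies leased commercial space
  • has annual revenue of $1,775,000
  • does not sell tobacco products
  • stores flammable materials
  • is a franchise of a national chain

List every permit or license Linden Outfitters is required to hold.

Commercial License, Commercial Tenant Registration, Operating License

(a) occupies leased commercial space; stores flammable materials; is a franchise of a national chain → Commercial License required.
(b) occupies leased commercial space (not: is a home-based business); revenue $1,775,000 < $2,775,000 → Operating License exemption does not apply.
(c) occupies leased commercial space → Commercial Tenant Registration required.
(d) stores flammable materials; occupies leased commercial space (not: is a home-based business); is a franchise of a national chain → Municipal Registration not required.
(e) revenue $1,775,000 ≤ $2,375,000; occupies leased commercial space; is a franchise of a national chain → High-Revenue Authorization not required.
(f) revenue $1,775,000 > $1,600,000; is a franchise of a national chain (not: is a sole proprietorship) → Regulatory Authorization not required.
(g) is a franchise of a national chain → Operating License required.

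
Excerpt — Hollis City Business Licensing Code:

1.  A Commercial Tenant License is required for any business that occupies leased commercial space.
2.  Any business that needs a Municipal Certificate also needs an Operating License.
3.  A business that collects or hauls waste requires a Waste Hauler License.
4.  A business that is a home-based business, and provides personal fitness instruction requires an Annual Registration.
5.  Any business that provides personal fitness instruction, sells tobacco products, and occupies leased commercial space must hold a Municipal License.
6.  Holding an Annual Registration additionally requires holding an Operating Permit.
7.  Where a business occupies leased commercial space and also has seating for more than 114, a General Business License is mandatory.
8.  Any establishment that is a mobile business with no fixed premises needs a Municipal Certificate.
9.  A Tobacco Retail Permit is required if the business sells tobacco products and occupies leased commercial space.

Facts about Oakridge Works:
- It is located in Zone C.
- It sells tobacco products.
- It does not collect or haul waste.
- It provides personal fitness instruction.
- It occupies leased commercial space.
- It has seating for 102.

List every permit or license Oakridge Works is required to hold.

1. occupies leased commercial space → Commercial Tenant License required.
2. Municipal Certificate is not required → no effect.
3. does not collect or haul waste → Waste Hauler License not required.
4. occupies leased commercial space (not: is a home-based business); provides personal fitness instruction → Annual Registration not required.
5. provides personal fitness instruction; sells tobacco products; occupies leased commercial space → Municipal License required.
6. Annual Registration is not required → no effect.
7. occupies leased commercial space; seating 102 ≤ 114 → General Business License not required.
8. occupies leased commercial space (not: is a mobile business with no fixed premises) → Municipal Certificate not required.
9. sells tobacco products; occupies leased commercial space → Tobacco Retail Permit required.

Commercial Tenant License, Municipal License, Tobacco Retail Permit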